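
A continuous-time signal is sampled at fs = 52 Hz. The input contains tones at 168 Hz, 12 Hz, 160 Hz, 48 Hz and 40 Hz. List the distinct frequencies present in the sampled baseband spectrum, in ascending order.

4 Hz, 12 Hz

fs/2 = 26 Hz.
168 Hz mod fs = 12 Hz.
12 Hz ≤ fs/2 = 26 Hz, appears at 12 Hz.
12 Hz ≤ fs/2 = 26 Hz, passes unchanged.
160 Hz mod fs = 4 Hz.
4 Hz ≤ fs/2 = 26 Hz, appears at 4 Hz.
48 Hz > fs/2 = 26 Hz, folds to fs − 48 Hz = 4 Hz.
40 Hz > fs/2 = 26 Hz, folds to fs − 40 Hz = 12 Hz.
Distinct values: {4 Hz, 12 Hz}.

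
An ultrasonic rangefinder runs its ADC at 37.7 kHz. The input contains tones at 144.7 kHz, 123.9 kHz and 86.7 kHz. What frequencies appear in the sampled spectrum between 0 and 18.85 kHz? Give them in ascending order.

fs/2 = 18.85 kHz.
144.7 kHz mod fs = 31.6 kHz.
31.6 kHz > fs/2 = 18.85 kHz, folds to fs − 31.6 kHz = 6.1 kHz.
123.9 kHz mod fs = 10.8 kHz.
10.8 kHz ≤ fs/2 = 18.85 kHz, appears at 10.8 kHz.
86.7 kHz mod fs = 11.3 kHz.
11.3 kHz ≤ fs/2 = 18.85 kHz, appears at 11.3 kHz.
Distinct values: {6.1 kHz, 10.8 kHz, 11.3 kHz}.

6.1 kHz, 10.8 kHz, 11.3 kHz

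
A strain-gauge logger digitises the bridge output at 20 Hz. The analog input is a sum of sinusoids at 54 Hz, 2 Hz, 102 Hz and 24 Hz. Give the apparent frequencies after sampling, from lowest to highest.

2 Hz, 4 Hz, 6 Hz

fs/2 = 10 Hz.
54 Hz mod fs = 14 Hz.
14 Hz > fs/2 = 10 Hz, folds to fs − 14 Hz = 6 Hz.
2 Hz ≤ fs/2 = 10 Hz, passes unchanged.
102 Hz mod fs = 2 Hz.
2 Hz ≤ fs/2 = 10 Hz, appears at 2 Hz.
24 Hz mod fs = 4 Hz.
4 Hz ≤ fs/2 = 10 Hz, appears at 4 Hz.
Distinct values: {2 Hz, 4 Hz, 6 Hz}.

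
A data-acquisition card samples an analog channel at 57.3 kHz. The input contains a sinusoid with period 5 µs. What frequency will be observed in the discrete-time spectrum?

T = 5 µs → f = 1/T = 200 kHz.
200 kHz mod fs = 28.1 kHz.
28.1 kHz ≤ fs/2 = 28.65 kHz, appears at 28.1 kHz.

28.1 kHz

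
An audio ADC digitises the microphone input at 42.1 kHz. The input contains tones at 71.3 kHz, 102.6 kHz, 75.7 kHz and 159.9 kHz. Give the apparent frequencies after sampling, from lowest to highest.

fs/2 = 21.05 kHz.
71.3 kHz mod fs = 29.2 kHz.
29.2 kHz > fs/2 = 21.05 kHz, folds to fs − 29.2 kHz = 12.9 kHz.
102.6 kHz mod fs = 18.4 kHz.
18.4 kHz ≤ fs/2 = 21.05 kHz, appears at 18.4 kHz.
75.7 kHz mod fs = 33.6 kHz.
33.6 kHz > fs/2 = 21.05 kHz, folds to fs − 33.6 kHz = 8.5 kHz.
159.9 kHz mod fs = 33.6 kHz.
33.6 kHz > fs/2 = 21.05 kHz, folds to fs − 33.6 kHz = 8.5 kHz.
Distinct values: {8.5 kHz, 12.9 kHz, 18.4 kHz}.

8.5 kHz, 12.9 kHz, 18.4 kHz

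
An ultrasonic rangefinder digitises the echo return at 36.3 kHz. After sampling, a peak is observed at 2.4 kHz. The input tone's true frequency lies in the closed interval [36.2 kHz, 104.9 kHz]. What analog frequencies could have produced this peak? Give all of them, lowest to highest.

Frequencies that alias to 2.4 kHz are k·fs ± 2.4 kHz for integer k ≥ 0.
k=0: 2.4 kHz.
k=1: 33.9 kHz, 38.7 kHz.
k=2: 70.2 kHz, 75 kHz.
k=3: 106.5 kHz, 111.3 kHz.
Within [36.2 kHz, 104.9 kHz]: 38.7 kHz, 70.2 kHz, 75 kHz.

38.7 kHz, 70.2 kHz, 75 kHz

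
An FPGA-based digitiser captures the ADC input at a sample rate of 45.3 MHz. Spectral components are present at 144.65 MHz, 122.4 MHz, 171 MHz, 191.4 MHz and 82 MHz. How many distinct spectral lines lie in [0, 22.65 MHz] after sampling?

fs/2 = 22.65 MHz.
144.65 MHz mod fs = 8.75 MHz.
8.75 MHz ≤ fs/2 = 22.65 MHz, appears at 8.75 MHz.
122.4 MHz mod fs = 31.8 MHz.
31.8 MHz > fs/2 = 22.65 MHz, folds to fs − 31.8 MHz = 13.5 MHz.
171 MHz mod fs = 35.1 MHz.
35.1 MHz > fs/2 = 22.65 MHz, folds to fs − 35.1 MHz = 10.2 MHz.
191.4 MHz mod fs = 10.2 MHz.
10.2 MHz ≤ fs/2 = 22.65 MHz, appears at 10.2 MHz.
82 MHz mod fs = 36.7 MHz.
36.7 MHz > fs/2 = 22.65 MHz, folds to fs − 36.7 MHz = 8.6 MHz.
Distinct values: {8.6 MHz, 8.75 MHz, 10.2 MHz, 13.5 MHz} → 4.

4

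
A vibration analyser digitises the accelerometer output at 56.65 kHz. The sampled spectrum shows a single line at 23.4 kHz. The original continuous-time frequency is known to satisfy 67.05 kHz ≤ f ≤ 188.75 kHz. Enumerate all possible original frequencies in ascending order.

Frequencies that alias to 23.4 kHz are k·fs ± 23.4 kHz for integer k ≥ 0.
k=0: 23.4 kHz.
k=1: 33.25 kHz, 80.05 kHz.
k=2: 89.9 kHz, 136.7 kHz.
k=3: 146.55 kHz, 193.35 kHz.
k=4: 203.2 kHz, 250 kHz.
Within [67.05 kHz, 188.75 kHz]: 80.05 kHz, 89.9 kHz, 136.7 kHz, 146.55 kHz.

80.05 kHz, 89.9 kHz, 136.7 kHz, 146.55 kHz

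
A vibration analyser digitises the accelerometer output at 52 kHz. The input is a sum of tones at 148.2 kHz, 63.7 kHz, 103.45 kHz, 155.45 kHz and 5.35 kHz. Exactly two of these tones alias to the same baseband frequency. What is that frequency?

0.55 kHz

fs/2 = 26 kHz.
148.2 kHz mod fs = 44.2 kHz.
44.2 kHz > fs/2 = 26 kHz, folds to fs − 44.2 kHz = 7.8 kHz.
63.7 kHz mod fs = 11.7 kHz.
11.7 kHz ≤ fs/2 = 26 kHz, appears at 11.7 kHz.
103.45 kHz mod fs = 51.45 kHz.
51.45 kHz > fs/2 = 26 kHz, folds to fs − 51.45 kHz = 0.55 kHz.
155.45 kHz mod fs = 51.45 kHz.
51.45 kHz > fs/2 = 26 kHz, folds to fs − 51.45 kHz = 0.55 kHz.
5.35 kHz ≤ fs/2 = 26 kHz, passes unchanged.
103.45 kHz and 155.45 kHz both map to 0.55 kHz.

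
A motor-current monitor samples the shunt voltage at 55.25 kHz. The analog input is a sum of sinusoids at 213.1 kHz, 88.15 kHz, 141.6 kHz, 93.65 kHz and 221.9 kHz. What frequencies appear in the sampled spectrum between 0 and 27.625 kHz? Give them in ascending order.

fs/2 = 27.625 kHz.
213.1 kHz mod fs = 47.35 kHz.
47.35 kHz > fs/2 = 27.625 kHz, folds to fs − 47.35 kHz = 7.9 kHz.
88.15 kHz mod fs = 32.9 kHz.
32.9 kHz > fs/2 = 27.625 kHz, folds to fs − 32.9 kHz = 22.35 kHz.
141.6 kHz mod fs = 31.1 kHz.
31.1 kHz > fs/2 = 27.625 kHz, folds to fs − 31.1 kHz = 24.15 kHz.
93.65 kHz mod fs = 38.4 kHz.
38.4 kHz > fs/2 = 27.625 kHz, folds to fs − 38.4 kHz = 16.85 kHz.
221.9 kHz mod fs = 0.9 kHz.
0.9 kHz ≤ fs/2 = 27.625 kHz, appears at 0.9 kHz.
Distinct values: {0.9 kHz, 7.9 kHz, 16.85 kHz, 22.35 kHz, 24.15 kHz}.

0.9 kHz, 7.9 kHz, 16.85 kHz, 22.35 kHz, 24.15 kHz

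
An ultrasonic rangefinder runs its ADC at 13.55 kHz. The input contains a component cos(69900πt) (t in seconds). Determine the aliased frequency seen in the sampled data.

ω = 69900π rad/s → f = ω/(2π) = 34950 Hz = 34.95 kHz.
34.95 kHz mod fs = 7.85 kHz.
7.85 kHz > fs/2 = 6.775 kHz, folds to fs − 7.85 kHz = 5.7 kHz.

5.7 kHz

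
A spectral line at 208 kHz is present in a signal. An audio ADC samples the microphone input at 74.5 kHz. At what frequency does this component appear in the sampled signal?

208 kHz mod fs = 59 kHz.
59 kHz > fs/2 = 37.25 kHz, folds to fs − 59 kHz = 15.5 kHz.

15.5 kHz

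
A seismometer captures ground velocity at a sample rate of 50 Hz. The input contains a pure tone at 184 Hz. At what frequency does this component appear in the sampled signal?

184 Hz mod fs = 34 Hz.
34 Hz > fs/2 = 25 Hz, folds to fs − 34 Hz = 16 Hz.

16 Hz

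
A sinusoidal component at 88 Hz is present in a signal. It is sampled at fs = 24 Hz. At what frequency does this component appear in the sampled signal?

88 Hz mod fs = 16 Hz.
16 Hz > fs/2 = 12 Hz, folds to fs − 16 Hz = 8 Hz.

8 Hz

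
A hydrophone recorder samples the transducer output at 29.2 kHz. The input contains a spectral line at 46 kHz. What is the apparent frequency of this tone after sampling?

12.4 kHz

46 kHz mod fs = 16.8 kHz.
16.8 kHz > fs/2 = 14.6 kHz, folds to fs − 16.8 kHz = 12.4 kHz.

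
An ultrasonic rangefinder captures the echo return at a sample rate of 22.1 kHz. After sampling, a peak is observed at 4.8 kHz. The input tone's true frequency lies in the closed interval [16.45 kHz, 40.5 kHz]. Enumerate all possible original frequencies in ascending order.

Frequencies that alias to 4.8 kHz are k·fs ± 4.8 kHz for integer k ≥ 0.
k=0: 4.8 kHz.
k=1: 17.3 kHz, 26.9 kHz.
k=2: 39.4 kHz, 49 kHz.
k=3: 61.5 kHz, 71.1 kHz.
Within [16.45 kHz, 40.5 kHz]: 17.3 kHz, 26.9 kHz, 39.4 kHz.

17.3 kHz, 26.9 kHz, 39.4 kHz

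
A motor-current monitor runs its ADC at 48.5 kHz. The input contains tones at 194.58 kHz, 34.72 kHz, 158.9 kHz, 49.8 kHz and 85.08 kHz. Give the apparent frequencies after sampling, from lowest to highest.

0.58 kHz, 1.3 kHz, 11.92 kHz, 13.4 kHz, 13.78 kHz

fs/2 = 24.25 kHz.
194.58 kHz mod fs = 0.58 kHz.
0.58 kHz ≤ fs/2 = 24.25 kHz, appears at 0.58 kHz.
34.72 kHz > fs/2 = 24.25 kHz, folds to fs − 34.72 kHz = 13.78 kHz.
158.9 kHz mod fs = 13.4 kHz.
13.4 kHz ≤ fs/2 = 24.25 kHz, appears at 13.4 kHz.
49.8 kHz mod fs = 1.3 kHz.
1.3 kHz ≤ fs/2 = 24.25 kHz, appears at 1.3 kHz.
85.08 kHz mod fs = 36.58 kHz.
36.58 kHz > fs/2 = 24.25 kHz, folds to fs − 36.58 kHz = 11.92 kHz.
Distinct values: {0.58 kHz, 1.3 kHz, 11.92 kHz, 13.4 kHz, 13.78 kHz}.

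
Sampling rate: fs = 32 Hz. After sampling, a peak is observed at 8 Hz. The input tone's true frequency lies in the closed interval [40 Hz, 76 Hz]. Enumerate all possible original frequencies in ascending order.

Frequencies that alias to 8 Hz are k·fs ± 8 Hz for integer k ≥ 0.
k=0: 8 Hz.
k=1: 24 Hz, 40 Hz.
k=2: 56 Hz, 72 Hz.
k=3: 88 Hz, 104 Hz.
Within [40 Hz, 76 Hz]: 40 Hz, 56 Hz, 72 Hz.

40 Hz, 56 Hz, 72 Hz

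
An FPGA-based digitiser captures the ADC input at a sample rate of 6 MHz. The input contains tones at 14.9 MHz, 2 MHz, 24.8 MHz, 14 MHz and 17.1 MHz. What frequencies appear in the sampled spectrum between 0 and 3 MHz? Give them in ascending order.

fs/2 = 3 MHz.
14.9 MHz mod fs = 2.9 MHz.
2.9 MHz ≤ fs/2 = 3 MHz, appears at 2.9 MHz.
2 MHz ≤ fs/2 = 3 MHz, passes unchanged.
24.8 MHz mod fs = 0.8 MHz.
0.8 MHz ≤ fs/2 = 3 MHz, appears at 0.8 MHz.
14 MHz mod fs = 2 MHz.
2 MHz ≤ fs/2 = 3 MHz, appears at 2 MHz.
17.1 MHz mod fs = 5.1 MHz.
5.1 MHz > fs/2 = 3 MHz, folds to fs − 5.1 MHz = 0.9 MHz.
Distinct values: {0.8 MHz, 0.9 MHz, 2 MHz, 2.9 MHz}.

0.8 MHz, 0.9 MHz, 2 MHz, 2.9 MHz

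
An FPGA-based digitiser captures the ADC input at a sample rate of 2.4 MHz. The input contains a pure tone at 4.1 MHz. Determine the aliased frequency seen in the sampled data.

4.1 MHz mod fs = 1.7 MHz.
1.7 MHz > fs/2 = 1.2 MHz, folds to fs − 1.7 MHz = 0.7 MHz.

0.7 MHz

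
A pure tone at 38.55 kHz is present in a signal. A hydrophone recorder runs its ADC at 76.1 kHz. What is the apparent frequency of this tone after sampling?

38.55 kHz > fs/2 = 38.05 kHz, folds to fs − 38.55 kHz = 37.55 kHz.

37.55 kHz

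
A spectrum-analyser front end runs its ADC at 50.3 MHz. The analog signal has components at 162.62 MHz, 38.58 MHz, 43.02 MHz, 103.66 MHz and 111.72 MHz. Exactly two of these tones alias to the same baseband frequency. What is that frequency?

fs/2 = 25.15 MHz.
162.62 MHz mod fs = 11.72 MHz.
11.72 MHz ≤ fs/2 = 25.15 MHz, appears at 11.72 MHz.
38.58 MHz > fs/2 = 25.15 MHz, folds to fs − 38.58 MHz = 11.72 MHz.
43.02 MHz > fs/2 = 25.15 MHz, folds to fs − 43.02 MHz = 7.28 MHz.
103.66 MHz mod fs = 3.06 MHz.
3.06 MHz ≤ fs/2 = 25.15 MHz, appears at 3.06 MHz.
111.72 MHz mod fs = 11.12 MHz.
11.12 MHz ≤ fs/2 = 25.15 MHz, appears at 11.12 MHz.
38.58 MHz and 162.62 MHz both map to 11.72 MHz.

11.72 MHz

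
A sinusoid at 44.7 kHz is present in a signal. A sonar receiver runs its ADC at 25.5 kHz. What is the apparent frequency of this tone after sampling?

6.3 kHz

44.7 kHz mod fs = 19.2 kHz.
19.2 kHz > fs/2 = 12.75 kHz, folds to fs − 19.2 kHz = 6.3 kHz.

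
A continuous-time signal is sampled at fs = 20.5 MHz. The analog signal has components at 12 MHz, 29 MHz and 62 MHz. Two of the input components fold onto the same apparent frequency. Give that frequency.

fs/2 = 10.25 MHz.
12 MHz > fs/2 = 10.25 MHz, folds to fs − 12 MHz = 8.5 MHz.
29 MHz mod fs = 8.5 MHz.
8.5 MHz ≤ fs/2 = 10.25 MHz, appears at 8.5 MHz.
62 MHz mod fs = 0.5 MHz.
0.5 MHz ≤ fs/2 = 10.25 MHz, appears at 0.5 MHz.
12 MHz and 29 MHz both map to 8.5 MHz.

8.5 MHz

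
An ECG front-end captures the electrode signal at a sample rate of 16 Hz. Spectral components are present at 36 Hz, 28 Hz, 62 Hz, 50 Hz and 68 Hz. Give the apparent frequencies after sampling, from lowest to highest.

2 Hz, 4 Hz

fs/2 = 8 Hz.
36 Hz mod fs = 4 Hz.
4 Hz ≤ fs/2 = 8 Hz, appears at 4 Hz.
28 Hz mod fs = 12 Hz.
12 Hz > fs/2 = 8 Hz, folds to fs − 12 Hz = 4 Hz.
62 Hz mod fs = 14 Hz.
14 Hz > fs/2 = 8 Hz, folds to fs − 14 Hz = 2 Hz.
50 Hz mod fs = 2 Hz.
2 Hz ≤ fs/2 = 8 Hz, appears at 2 Hz.
68 Hz mod fs = 4 Hz.
4 Hz ≤ fs/2 = 8 Hz, appears at 4 Hz.
Distinct values: {2 Hz, 4 Hz}.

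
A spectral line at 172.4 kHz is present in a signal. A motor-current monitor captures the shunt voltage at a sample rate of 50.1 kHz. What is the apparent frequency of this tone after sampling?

172.4 kHz mod fs = 22.1 kHz.
22.1 kHz ≤ fs/2 = 25.05 kHz, appears at 22.1 kHz.

22.1 kHz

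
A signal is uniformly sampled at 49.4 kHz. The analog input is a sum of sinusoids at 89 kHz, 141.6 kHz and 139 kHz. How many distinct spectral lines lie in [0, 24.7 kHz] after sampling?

fs/2 = 24.7 kHz.
89 kHz mod fs = 39.6 kHz.
39.6 kHz > fs/2 = 24.7 kHz, folds to fs − 39.6 kHz = 9.8 kHz.
141.6 kHz mod fs = 42.8 kHz.
42.8 kHz > fs/2 = 24.7 kHz, folds to fs − 42.8 kHz = 6.6 kHz.
139 kHz mod fs = 40.2 kHz.
40.2 kHz > fs/2 = 24.7 kHz, folds to fs − 40.2 kHz = 9.2 kHz.
Distinct values: {6.6 kHz, 9.2 kHz, 9.8 kHz} → 3.

3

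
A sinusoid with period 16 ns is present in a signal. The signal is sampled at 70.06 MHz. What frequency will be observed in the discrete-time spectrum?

T = 16 ns → f = 1/T = 62.5 MHz.
62.5 MHz > fs/2 = 35.03 MHz, folds to fs − 62.5 MHz = 7.56 MHz.

7.56 MHz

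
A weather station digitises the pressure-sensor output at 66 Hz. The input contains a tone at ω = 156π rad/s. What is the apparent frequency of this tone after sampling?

12 Hz

ω = 156π rad/s → f = ω/(2π) = 78 Hz.
78 Hz mod fs = 12 Hz.
12 Hz ≤ fs/2 = 33 Hz, appears at 12 Hz.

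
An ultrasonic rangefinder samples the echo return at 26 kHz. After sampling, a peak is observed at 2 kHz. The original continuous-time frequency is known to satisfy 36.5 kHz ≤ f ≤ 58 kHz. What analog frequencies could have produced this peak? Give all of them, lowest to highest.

Frequencies that alias to 2 kHz are k·fs ± 2 kHz for integer k ≥ 0.
k=0: 2 kHz.
k=1: 24 kHz, 28 kHz.
k=2: 50 kHz, 54 kHz.
k=3: 76 kHz, 80 kHz.
Within [36.5 kHz, 58 kHz]: 50 kHz, 54 kHz.

50 kHz, 54 kHz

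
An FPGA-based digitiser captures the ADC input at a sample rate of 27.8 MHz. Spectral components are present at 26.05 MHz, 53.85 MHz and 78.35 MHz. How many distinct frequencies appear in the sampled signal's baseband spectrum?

2

fs/2 = 13.9 MHz.
26.05 MHz > fs/2 = 13.9 MHz, folds to fs − 26.05 MHz = 1.75 MHz.
53.85 MHz mod fs = 26.05 MHz.
26.05 MHz > fs/2 = 13.9 MHz, folds to fs − 26.05 MHz = 1.75 MHz.
78.35 MHz mod fs = 22.75 MHz.
22.75 MHz > fs/2 = 13.9 MHz, folds to fs − 22.75 MHz = 5.05 MHz.
Distinct values: {1.75 MHz, 5.05 MHz} → 2.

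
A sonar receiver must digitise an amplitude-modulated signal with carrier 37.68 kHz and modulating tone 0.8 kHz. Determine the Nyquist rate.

AM sidebands sit at fc ± fm = 36.88 kHz and 38.48 kHz.
Highest-frequency component: 38.48 kHz.
Nyquist rate = 2 × 38.48 kHz = 76.96 kHz.

76.96 kHz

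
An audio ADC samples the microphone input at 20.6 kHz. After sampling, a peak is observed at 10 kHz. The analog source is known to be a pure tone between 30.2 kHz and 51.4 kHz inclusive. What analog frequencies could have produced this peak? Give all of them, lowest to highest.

Frequencies that alias to 10 kHz are k·fs ± 10 kHz for integer k ≥ 0.
k=0: 10 kHz.
k=1: 10.6 kHz, 30.6 kHz.
k=2: 31.2 kHz, 51.2 kHz.
k=3: 51.8 kHz, 71.8 kHz.
Within [30.2 kHz, 51.4 kHz]: 30.6 kHz, 31.2 kHz, 51.2 kHz.

30.6 kHz, 31.2 kHz, 51.2 kHz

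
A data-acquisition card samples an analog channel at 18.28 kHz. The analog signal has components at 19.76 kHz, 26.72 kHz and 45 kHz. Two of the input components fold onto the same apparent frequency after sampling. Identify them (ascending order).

26.72 kHz, 45 kHz

fs/2 = 9.14 kHz.
19.76 kHz mod fs = 1.48 kHz.
1.48 kHz ≤ fs/2 = 9.14 kHz, appears at 1.48 kHz.
26.72 kHz mod fs = 8.44 kHz.
8.44 kHz ≤ fs/2 = 9.14 kHz, appears at 8.44 kHz.
45 kHz mod fs = 8.44 kHz.
8.44 kHz ≤ fs/2 = 9.14 kHz, appears at 8.44 kHz.
26.72 kHz and 45 kHz both map to 8.44 kHz.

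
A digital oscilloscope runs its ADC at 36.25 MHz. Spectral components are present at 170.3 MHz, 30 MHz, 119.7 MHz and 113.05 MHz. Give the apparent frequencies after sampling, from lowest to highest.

4.3 MHz, 6.25 MHz, 10.95 MHz

fs/2 = 18.125 MHz.
170.3 MHz mod fs = 25.3 MHz.
25.3 MHz > fs/2 = 18.125 MHz, folds to fs − 25.3 MHz = 10.95 MHz.
30 MHz > fs/2 = 18.125 MHz, folds to fs − 30 MHz = 6.25 MHz.
119.7 MHz mod fs = 10.95 MHz.
10.95 MHz ≤ fs/2 = 18.125 MHz, appears at 10.95 MHz.
113.05 MHz mod fs = 4.3 MHz.
4.3 MHz ≤ fs/2 = 18.125 MHz, appears at 4.3 MHz.
Distinct values: {4.3 MHz, 6.25 MHz, 10.95 MHz}.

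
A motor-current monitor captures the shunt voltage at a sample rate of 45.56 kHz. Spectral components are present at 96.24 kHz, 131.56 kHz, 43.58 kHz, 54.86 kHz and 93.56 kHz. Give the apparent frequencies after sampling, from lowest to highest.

fs/2 = 22.78 kHz.
96.24 kHz mod fs = 5.12 kHz.
5.12 kHz ≤ fs/2 = 22.78 kHz, appears at 5.12 kHz.
131.56 kHz mod fs = 40.44 kHz.
40.44 kHz > fs/2 = 22.78 kHz, folds to fs − 40.44 kHz = 5.12 kHz.
43.58 kHz > fs/2 = 22.78 kHz, folds to fs − 43.58 kHz = 1.98 kHz.
54.86 kHz mod fs = 9.3 kHz.
9.3 kHz ≤ fs/2 = 22.78 kHz, appears at 9.3 kHz.
93.56 kHz mod fs = 2.44 kHz.
2.44 kHz ≤ fs/2 = 22.78 kHz, appears at 2.44 kHz.
Distinct values: {1.98 kHz, 2.44 kHz, 5.12 kHz, 9.3 kHz}.

1.98 kHz, 2.44 kHz, 5.12 kHz, 9.3 kHz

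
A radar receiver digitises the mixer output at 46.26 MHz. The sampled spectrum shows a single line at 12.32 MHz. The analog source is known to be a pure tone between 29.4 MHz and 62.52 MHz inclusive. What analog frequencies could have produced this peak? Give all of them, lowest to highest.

33.94 MHz, 58.58 MHz

Frequencies that alias to 12.32 MHz are k·fs ± 12.32 MHz for integer k ≥ 0.
k=0: 12.32 MHz.
k=1: 33.94 MHz, 58.58 MHz.
k=2: 80.2 MHz, 104.84 MHz.
Within [29.4 MHz, 62.52 MHz]: 33.94 MHz, 58.58 MHz.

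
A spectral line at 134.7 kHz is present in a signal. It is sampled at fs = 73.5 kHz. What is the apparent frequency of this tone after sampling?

134.7 kHz mod fs = 61.2 kHz.
61.2 kHz > fs/2 = 36.75 kHz, folds to fs − 61.2 kHz = 12.3 kHz.

12.3 kHz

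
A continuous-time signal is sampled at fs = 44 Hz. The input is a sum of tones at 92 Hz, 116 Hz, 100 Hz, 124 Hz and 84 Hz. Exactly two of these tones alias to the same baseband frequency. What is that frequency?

fs/2 = 22 Hz.
92 Hz mod fs = 4 Hz.
4 Hz ≤ fs/2 = 22 Hz, appears at 4 Hz.
116 Hz mod fs = 28 Hz.
28 Hz > fs/2 = 22 Hz, folds to fs − 28 Hz = 16 Hz.
100 Hz mod fs = 12 Hz.
12 Hz ≤ fs/2 = 22 Hz, appears at 12 Hz.
124 Hz mod fs = 36 Hz.
36 Hz > fs/2 = 22 Hz, folds to fs − 36 Hz = 8 Hz.
84 Hz mod fs = 40 Hz.
40 Hz > fs/2 = 22 Hz, folds to fs − 40 Hz = 4 Hz.
84 Hz and 92 Hz both map to 4 Hz.

4 Hz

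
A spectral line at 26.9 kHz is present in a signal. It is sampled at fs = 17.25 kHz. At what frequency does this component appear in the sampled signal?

26.9 kHz mod fs = 9.65 kHz.
9.65 kHz > fs/2 = 8.625 kHz, folds to fs − 9.65 kHz = 7.6 kHz.

7.6 kHz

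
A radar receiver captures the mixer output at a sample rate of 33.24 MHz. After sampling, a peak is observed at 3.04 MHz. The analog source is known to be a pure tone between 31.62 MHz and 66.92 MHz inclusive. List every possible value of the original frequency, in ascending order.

Frequencies that alias to 3.04 MHz are k·fs ± 3.04 MHz for integer k ≥ 0.
k=0: 3.04 MHz.
k=1: 30.2 MHz, 36.28 MHz.
k=2: 63.44 MHz, 69.52 MHz.
k=3: 96.68 MHz, 102.76 MHz.
Within [31.62 MHz, 66.92 MHz]: 36.28 MHz, 63.44 MHz.

36.28 MHz, 63.44 MHz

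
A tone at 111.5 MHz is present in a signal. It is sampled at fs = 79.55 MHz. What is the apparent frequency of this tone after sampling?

31.95 MHz

111.5 MHz mod fs = 31.95 MHz.
31.95 MHz ≤ fs/2 = 39.775 MHz, appears at 31.95 MHz.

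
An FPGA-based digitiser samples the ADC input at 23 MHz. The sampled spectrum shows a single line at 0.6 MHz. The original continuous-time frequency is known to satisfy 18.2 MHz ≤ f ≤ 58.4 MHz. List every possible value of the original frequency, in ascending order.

Frequencies that alias to 0.6 MHz are k·fs ± 0.6 MHz for integer k ≥ 0.
k=0: 0.6 MHz.
k=1: 22.4 MHz, 23.6 MHz.
k=2: 45.4 MHz, 46.6 MHz.
k=3: 68.4 MHz, 69.6 MHz.
Within [18.2 MHz, 58.4 MHz]: 22.4 MHz, 23.6 MHz, 45.4 MHz, 46.6 MHz.

22.4 MHz, 23.6 MHz, 45.4 MHz, 46.6 MHz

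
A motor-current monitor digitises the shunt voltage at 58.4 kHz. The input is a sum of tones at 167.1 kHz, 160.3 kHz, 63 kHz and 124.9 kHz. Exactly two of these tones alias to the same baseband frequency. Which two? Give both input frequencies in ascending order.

fs/2 = 29.2 kHz.
167.1 kHz mod fs = 50.3 kHz.
50.3 kHz > fs/2 = 29.2 kHz, folds to fs − 50.3 kHz = 8.1 kHz.
160.3 kHz mod fs = 43.5 kHz.
43.5 kHz > fs/2 = 29.2 kHz, folds to fs − 43.5 kHz = 14.9 kHz.
63 kHz mod fs = 4.6 kHz.
4.6 kHz ≤ fs/2 = 29.2 kHz, appears at 4.6 kHz.
124.9 kHz mod fs = 8.1 kHz.
8.1 kHz ≤ fs/2 = 29.2 kHz, appears at 8.1 kHz.
124.9 kHz and 167.1 kHz both map to 8.1 kHz.

124.9 kHz, 167.1 kHz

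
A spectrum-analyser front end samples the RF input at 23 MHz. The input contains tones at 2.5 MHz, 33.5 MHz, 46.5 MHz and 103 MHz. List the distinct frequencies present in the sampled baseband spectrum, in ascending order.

0.5 MHz, 2.5 MHz, 10.5 MHz, 11 MHz

fs/2 = 11.5 MHz.
2.5 MHz ≤ fs/2 = 11.5 MHz, passes unchanged.
33.5 MHz mod fs = 10.5 MHz.
10.5 MHz ≤ fs/2 = 11.5 MHz, appears at 10.5 MHz.
46.5 MHz mod fs = 0.5 MHz.
0.5 MHz ≤ fs/2 = 11.5 MHz, appears at 0.5 MHz.
103 MHz mod fs = 11 MHz.
11 MHz ≤ fs/2 = 11.5 MHz, appears at 11 MHz.
Distinct values: {0.5 MHz, 2.5 MHz, 10.5 MHz, 11 MHz}.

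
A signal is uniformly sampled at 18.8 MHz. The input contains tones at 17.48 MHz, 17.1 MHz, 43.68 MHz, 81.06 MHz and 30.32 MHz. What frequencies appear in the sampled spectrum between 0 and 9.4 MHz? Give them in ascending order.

1.32 MHz, 1.7 MHz, 5.86 MHz, 6.08 MHz, 7.28 MHz

fs/2 = 9.4 MHz.
17.48 MHz > fs/2 = 9.4 MHz, folds to fs − 17.48 MHz = 1.32 MHz.
17.1 MHz > fs/2 = 9.4 MHz, folds to fs − 17.1 MHz = 1.7 MHz.
43.68 MHz mod fs = 6.08 MHz.
6.08 MHz ≤ fs/2 = 9.4 MHz, appears at 6.08 MHz.
81.06 MHz mod fs = 5.86 MHz.
5.86 MHz ≤ fs/2 = 9.4 MHz, appears at 5.86 MHz.
30.32 MHz mod fs = 11.52 MHz.
11.52 MHz > fs/2 = 9.4 MHz, folds to fs − 11.52 MHz = 7.28 MHz.
Distinct values: {1.32 MHz, 1.7 MHz, 5.86 MHz, 6.08 MHz, 7.28 MHz}.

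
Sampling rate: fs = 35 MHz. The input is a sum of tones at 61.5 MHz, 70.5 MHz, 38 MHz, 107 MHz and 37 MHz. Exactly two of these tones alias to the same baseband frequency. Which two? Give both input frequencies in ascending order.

37 MHz, 107 MHz

fs/2 = 17.5 MHz.
61.5 MHz mod fs = 26.5 MHz.
26.5 MHz > fs/2 = 17.5 MHz, folds to fs − 26.5 MHz = 8.5 MHz.
70.5 MHz mod fs = 0.5 MHz.
0.5 MHz ≤ fs/2 = 17.5 MHz, appears at 0.5 MHz.
38 MHz mod fs = 3 MHz.
3 MHz ≤ fs/2 = 17.5 MHz, appears at 3 MHz.
107 MHz mod fs = 2 MHz.
2 MHz ≤ fs/2 = 17.5 MHz, appears at 2 MHz.
37 MHz mod fs = 2 MHz.
2 MHz ≤ fs/2 = 17.5 MHz, appears at 2 MHz.
37 MHz and 107 MHz both map to 2 MHz.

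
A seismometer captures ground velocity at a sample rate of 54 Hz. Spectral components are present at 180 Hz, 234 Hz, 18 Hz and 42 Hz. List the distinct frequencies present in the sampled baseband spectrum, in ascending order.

12 Hz, 18 Hz

fs/2 = 27 Hz.
180 Hz mod fs = 18 Hz.
18 Hz ≤ fs/2 = 27 Hz, appears at 18 Hz.
234 Hz mod fs = 18 Hz.
18 Hz ≤ fs/2 = 27 Hz, appears at 18 Hz.
18 Hz ≤ fs/2 = 27 Hz, passes unchanged.
42 Hz > fs/2 = 27 Hz, folds to fs − 42 Hz = 12 Hz.
Distinct values: {12 Hz, 18 Hz}.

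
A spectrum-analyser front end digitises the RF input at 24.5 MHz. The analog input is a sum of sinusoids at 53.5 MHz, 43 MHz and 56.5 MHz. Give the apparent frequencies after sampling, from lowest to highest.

4.5 MHz, 6 MHz, 7.5 MHz

fs/2 = 12.25 MHz.
53.5 MHz mod fs = 4.5 MHz.
4.5 MHz ≤ fs/2 = 12.25 MHz, appears at 4.5 MHz.
43 MHz mod fs = 18.5 MHz.
18.5 MHz > fs/2 = 12.25 MHz, folds to fs − 18.5 MHz = 6 MHz.
56.5 MHz mod fs = 7.5 MHz.
7.5 MHz ≤ fs/2 = 12.25 MHz, appears at 7.5 MHz.
Distinct values: {4.5 MHz, 6 MHz, 7.5 MHz}.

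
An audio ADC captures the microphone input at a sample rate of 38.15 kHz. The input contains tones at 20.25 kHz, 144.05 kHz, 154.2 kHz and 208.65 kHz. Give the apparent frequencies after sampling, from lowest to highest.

1.6 kHz, 8.55 kHz, 17.9 kHz

fs/2 = 19.075 kHz.
20.25 kHz > fs/2 = 19.075 kHz, folds to fs − 20.25 kHz = 17.9 kHz.
144.05 kHz mod fs = 29.6 kHz.
29.6 kHz > fs/2 = 19.075 kHz, folds to fs − 29.6 kHz = 8.55 kHz.
154.2 kHz mod fs = 1.6 kHz.
1.6 kHz ≤ fs/2 = 19.075 kHz, appears at 1.6 kHz.
208.65 kHz mod fs = 17.9 kHz.
17.9 kHz ≤ fs/2 = 19.075 kHz, appears at 17.9 kHz.
Distinct values: {1.6 kHz, 8.55 kHz, 17.9 kHz}.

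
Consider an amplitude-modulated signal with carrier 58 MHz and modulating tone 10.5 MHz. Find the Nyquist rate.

137 MHz

AM sidebands sit at fc ± fm = 47.5 MHz and 68.5 MHz.
Highest-frequency component: 68.5 MHz.
Nyquist rate = 2 × 68.5 MHz = 137 MHz.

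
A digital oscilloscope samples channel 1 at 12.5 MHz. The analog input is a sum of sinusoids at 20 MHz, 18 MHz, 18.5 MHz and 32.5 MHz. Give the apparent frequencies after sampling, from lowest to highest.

fs/2 = 6.25 MHz.
20 MHz mod fs = 7.5 MHz.
7.5 MHz > fs/2 = 6.25 MHz, folds to fs − 7.5 MHz = 5 MHz.
18 MHz mod fs = 5.5 MHz.
5.5 MHz ≤ fs/2 = 6.25 MHz, appears at 5.5 MHz.
18.5 MHz mod fs = 6 MHz.
6 MHz ≤ fs/2 = 6.25 MHz, appears at 6 MHz.
32.5 MHz mod fs = 7.5 MHz.
7.5 MHz > fs/2 = 6.25 MHz, folds to fs − 7.5 MHz = 5 MHz.
Distinct values: {5 MHz, 5.5 MHz, 6 MHz}.

5 MHz, 5.5 MHz, 6 MHz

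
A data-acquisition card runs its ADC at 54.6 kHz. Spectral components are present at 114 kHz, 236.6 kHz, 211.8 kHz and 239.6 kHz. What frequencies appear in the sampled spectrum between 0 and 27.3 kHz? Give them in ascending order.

fs/2 = 27.3 kHz.
114 kHz mod fs = 4.8 kHz.
4.8 kHz ≤ fs/2 = 27.3 kHz, appears at 4.8 kHz.
236.6 kHz mod fs = 18.2 kHz.
18.2 kHz ≤ fs/2 = 27.3 kHz, appears at 18.2 kHz.
211.8 kHz mod fs = 48 kHz.
48 kHz > fs/2 = 27.3 kHz, folds to fs − 48 kHz = 6.6 kHz.
239.6 kHz mod fs = 21.2 kHz.
21.2 kHz ≤ fs/2 = 27.3 kHz, appears at 21.2 kHz.
Distinct values: {4.8 kHz, 6.6 kHz, 18.2 kHz, 21.2 kHz}.

4.8 kHz, 6.6 kHz, 18.2 kHz, 21.2 kHz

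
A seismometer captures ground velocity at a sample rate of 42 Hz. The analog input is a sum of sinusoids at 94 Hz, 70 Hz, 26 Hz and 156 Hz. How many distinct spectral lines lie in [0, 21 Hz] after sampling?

4

fs/2 = 21 Hz.
94 Hz mod fs = 10 Hz.
10 Hz ≤ fs/2 = 21 Hz, appears at 10 Hz.
70 Hz mod fs = 28 Hz.
28 Hz > fs/2 = 21 Hz, folds to fs − 28 Hz = 14 Hz.
26 Hz > fs/2 = 21 Hz, folds to fs − 26 Hz = 16 Hz.
156 Hz mod fs = 30 Hz.
30 Hz > fs/2 = 21 Hz, folds to fs − 30 Hz = 12 Hz.
Distinct values: {10 Hz, 12 Hz, 14 Hz, 16 Hz} → 4.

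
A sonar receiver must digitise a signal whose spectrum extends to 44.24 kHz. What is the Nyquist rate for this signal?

Nyquist rate = 2 × 44.24 kHz = 88.48 kHz.

88.48 kHz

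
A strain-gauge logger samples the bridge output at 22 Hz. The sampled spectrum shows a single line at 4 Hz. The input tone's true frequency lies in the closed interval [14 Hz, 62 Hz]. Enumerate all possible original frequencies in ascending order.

18 Hz, 26 Hz, 40 Hz, 48 Hz, 62 Hz

Frequencies that alias to 4 Hz are k·fs ± 4 Hz for integer k ≥ 0.
k=0: 4 Hz.
k=1: 18 Hz, 26 Hz.
k=2: 40 Hz, 48 Hz.
k=3: 62 Hz, 70 Hz.
k=4: 84 Hz, 92 Hz.
Within [14 Hz, 62 Hz]: 18 Hz, 26 Hz, 40 Hz, 48 Hz, 62 Hz.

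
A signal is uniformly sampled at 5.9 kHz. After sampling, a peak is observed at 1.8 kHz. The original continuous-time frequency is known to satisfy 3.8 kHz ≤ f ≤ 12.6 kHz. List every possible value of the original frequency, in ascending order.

4.1 kHz, 7.7 kHz, 10 kHz

Frequencies that alias to 1.8 kHz are k·fs ± 1.8 kHz for integer k ≥ 0.
k=0: 1.8 kHz.
k=1: 4.1 kHz, 7.7 kHz.
k=2: 10 kHz, 13.6 kHz.
k=3: 15.9 kHz, 19.5 kHz.
Within [3.8 kHz, 12.6 kHz]: 4.1 kHz, 7.7 kHz, 10 kHz.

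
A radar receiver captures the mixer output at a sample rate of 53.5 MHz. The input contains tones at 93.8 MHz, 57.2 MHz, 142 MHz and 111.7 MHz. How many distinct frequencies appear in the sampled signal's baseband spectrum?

fs/2 = 26.75 MHz.
93.8 MHz mod fs = 40.3 MHz.
40.3 MHz > fs/2 = 26.75 MHz, folds to fs − 40.3 MHz = 13.2 MHz.
57.2 MHz mod fs = 3.7 MHz.
3.7 MHz ≤ fs/2 = 26.75 MHz, appears at 3.7 MHz.
142 MHz mod fs = 35 MHz.
35 MHz > fs/2 = 26.75 MHz, folds to fs − 35 MHz = 18.5 MHz.
111.7 MHz mod fs = 4.7 MHz.
4.7 MHz ≤ fs/2 = 26.75 MHz, appears at 4.7 MHz.
Distinct values: {3.7 MHz, 4.7 MHz, 13.2 MHz, 18.5 MHz} → 4.

4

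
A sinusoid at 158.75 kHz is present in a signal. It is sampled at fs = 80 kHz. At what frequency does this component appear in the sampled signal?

1.25 kHz

158.75 kHz mod fs = 78.75 kHz.
78.75 kHz > fs/2 = 40 kHz, folds to fs − 78.75 kHz = 1.25 kHz.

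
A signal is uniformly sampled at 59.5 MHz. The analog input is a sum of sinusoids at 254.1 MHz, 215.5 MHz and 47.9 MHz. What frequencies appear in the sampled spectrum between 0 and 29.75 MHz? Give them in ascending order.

11.6 MHz, 16.1 MHz, 22.5 MHz

fs/2 = 29.75 MHz.
254.1 MHz mod fs = 16.1 MHz.
16.1 MHz ≤ fs/2 = 29.75 MHz, appears at 16.1 MHz.
215.5 MHz mod fs = 37 MHz.
37 MHz > fs/2 = 29.75 MHz, folds to fs − 37 MHz = 22.5 MHz.
47.9 MHz > fs/2 = 29.75 MHz, folds to fs − 47.9 MHz = 11.6 MHz.
Distinct values: {11.6 MHz, 16.1 MHz, 22.5 MHz}.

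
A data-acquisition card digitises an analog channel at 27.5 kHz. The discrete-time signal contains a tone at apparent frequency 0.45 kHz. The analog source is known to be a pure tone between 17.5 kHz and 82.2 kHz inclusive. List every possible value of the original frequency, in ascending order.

27.05 kHz, 27.95 kHz, 54.55 kHz, 55.45 kHz, 82.05 kHz

Frequencies that alias to 0.45 kHz are k·fs ± 0.45 kHz for integer k ≥ 0.
k=0: 0.45 kHz.
k=1: 27.05 kHz, 27.95 kHz.
k=2: 54.55 kHz, 55.45 kHz.
k=3: 82.05 kHz, 82.95 kHz.
k=4: 109.55 kHz, 110.45 kHz.
Within [17.5 kHz, 82.2 kHz]: 27.05 kHz, 27.95 kHz, 54.55 kHz, 55.45 kHz, 82.05 kHz.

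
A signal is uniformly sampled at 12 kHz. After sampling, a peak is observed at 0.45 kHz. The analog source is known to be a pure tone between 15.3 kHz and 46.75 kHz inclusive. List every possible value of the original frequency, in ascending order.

23.55 kHz, 24.45 kHz, 35.55 kHz, 36.45 kHz

Frequencies that alias to 0.45 kHz are k·fs ± 0.45 kHz for integer k ≥ 0.
k=0: 0.45 kHz.
k=1: 11.55 kHz, 12.45 kHz.
k=2: 23.55 kHz, 24.45 kHz.
k=3: 35.55 kHz, 36.45 kHz.
k=4: 47.55 kHz, 48.45 kHz.
Within [15.3 kHz, 46.75 kHz]: 23.55 kHz, 24.45 kHz, 35.55 kHz, 36.45 kHz.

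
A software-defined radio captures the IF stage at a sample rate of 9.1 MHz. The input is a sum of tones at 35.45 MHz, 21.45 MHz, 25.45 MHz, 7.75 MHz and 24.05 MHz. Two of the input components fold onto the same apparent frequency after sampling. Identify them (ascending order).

21.45 MHz, 24.05 MHz

fs/2 = 4.55 MHz.
35.45 MHz mod fs = 8.15 MHz.
8.15 MHz > fs/2 = 4.55 MHz, folds to fs − 8.15 MHz = 0.95 MHz.
21.45 MHz mod fs = 3.25 MHz.
3.25 MHz ≤ fs/2 = 4.55 MHz, appears at 3.25 MHz.
25.45 MHz mod fs = 7.25 MHz.
7.25 MHz > fs/2 = 4.55 MHz, folds to fs − 7.25 MHz = 1.85 MHz.
7.75 MHz > fs/2 = 4.55 MHz, folds to fs − 7.75 MHz = 1.35 MHz.
24.05 MHz mod fs = 5.85 MHz.
5.85 MHz > fs/2 = 4.55 MHz, folds to fs − 5.85 MHz = 3.25 MHz.
21.45 MHz and 24.05 MHz both map to 3.25 MHz.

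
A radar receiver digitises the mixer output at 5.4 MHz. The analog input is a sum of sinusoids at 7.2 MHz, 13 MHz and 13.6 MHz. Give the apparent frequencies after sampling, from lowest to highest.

1.8 MHz, 2.2 MHz, 2.6 MHz

fs/2 = 2.7 MHz.
7.2 MHz mod fs = 1.8 MHz.
1.8 MHz ≤ fs/2 = 2.7 MHz, appears at 1.8 MHz.
13 MHz mod fs = 2.2 MHz.
2.2 MHz ≤ fs/2 = 2.7 MHz, appears at 2.2 MHz.
13.6 MHz mod fs = 2.8 MHz.
2.8 MHz > fs/2 = 2.7 MHz, folds to fs − 2.8 MHz = 2.6 MHz.
Distinct values: {1.8 MHz, 2.2 MHz, 2.6 MHz}.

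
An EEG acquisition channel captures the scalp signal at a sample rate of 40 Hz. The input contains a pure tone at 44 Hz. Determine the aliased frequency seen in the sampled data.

44 Hz mod fs = 4 Hz.
4 Hz ≤ fs/2 = 20 Hz, appears at 4 Hz.

4 Hz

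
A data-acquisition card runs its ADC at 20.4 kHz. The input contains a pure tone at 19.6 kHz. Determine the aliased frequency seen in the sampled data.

19.6 kHz > fs/2 = 10.2 kHz, folds to fs − 19.6 kHz = 0.8 kHz.

0.8 kHz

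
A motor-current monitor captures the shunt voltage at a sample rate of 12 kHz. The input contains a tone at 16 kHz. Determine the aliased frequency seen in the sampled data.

16 kHz mod fs = 4 kHz.
4 kHz ≤ fs/2 = 6 kHz, appears at 4 kHz.

4 kHz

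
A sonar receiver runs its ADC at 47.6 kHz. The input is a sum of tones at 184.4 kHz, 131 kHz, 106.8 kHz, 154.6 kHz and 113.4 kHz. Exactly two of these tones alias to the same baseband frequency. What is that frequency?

fs/2 = 23.8 kHz.
184.4 kHz mod fs = 41.6 kHz.
41.6 kHz > fs/2 = 23.8 kHz, folds to fs − 41.6 kHz = 6 kHz.
131 kHz mod fs = 35.8 kHz.
35.8 kHz > fs/2 = 23.8 kHz, folds to fs − 35.8 kHz = 11.8 kHz.
106.8 kHz mod fs = 11.6 kHz.
11.6 kHz ≤ fs/2 = 23.8 kHz, appears at 11.6 kHz.
154.6 kHz mod fs = 11.8 kHz.
11.8 kHz ≤ fs/2 = 23.8 kHz, appears at 11.8 kHz.
113.4 kHz mod fs = 18.2 kHz.
18.2 kHz ≤ fs/2 = 23.8 kHz, appears at 18.2 kHz.
131 kHz and 154.6 kHz both map to 11.8 kHz.

11.8 kHz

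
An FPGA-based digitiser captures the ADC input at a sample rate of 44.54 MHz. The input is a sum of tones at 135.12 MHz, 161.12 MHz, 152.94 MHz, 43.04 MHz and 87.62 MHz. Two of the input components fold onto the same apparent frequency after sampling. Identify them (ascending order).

fs/2 = 22.27 MHz.
135.12 MHz mod fs = 1.5 MHz.
1.5 MHz ≤ fs/2 = 22.27 MHz, appears at 1.5 MHz.
161.12 MHz mod fs = 27.5 MHz.
27.5 MHz > fs/2 = 22.27 MHz, folds to fs − 27.5 MHz = 17.04 MHz.
152.94 MHz mod fs = 19.32 MHz.
19.32 MHz ≤ fs/2 = 22.27 MHz, appears at 19.32 MHz.
43.04 MHz > fs/2 = 22.27 MHz, folds to fs − 43.04 MHz = 1.5 MHz.
87.62 MHz mod fs = 43.08 MHz.
43.08 MHz > fs/2 = 22.27 MHz, folds to fs − 43.08 MHz = 1.46 MHz.
43.04 MHz and 135.12 MHz both map to 1.5 MHz.

43.04 MHz, 135.12 MHz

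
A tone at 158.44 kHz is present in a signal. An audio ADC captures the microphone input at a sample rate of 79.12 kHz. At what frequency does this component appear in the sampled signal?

158.44 kHz mod fs = 0.2 kHz.
0.2 kHz ≤ fs/2 = 39.56 kHz, appears at 0.2 kHz.

0.2 kHz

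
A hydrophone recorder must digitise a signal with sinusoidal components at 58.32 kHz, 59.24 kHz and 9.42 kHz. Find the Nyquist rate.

118.48 kHz

Highest-frequency component: 59.24 kHz.
Nyquist rate = 2 × 59.24 kHz = 118.48 kHz.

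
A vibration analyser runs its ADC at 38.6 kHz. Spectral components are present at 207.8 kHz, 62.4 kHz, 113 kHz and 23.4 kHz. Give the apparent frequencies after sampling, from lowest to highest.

fs/2 = 19.3 kHz.
207.8 kHz mod fs = 14.8 kHz.
14.8 kHz ≤ fs/2 = 19.3 kHz, appears at 14.8 kHz.
62.4 kHz mod fs = 23.8 kHz.
23.8 kHz > fs/2 = 19.3 kHz, folds to fs − 23.8 kHz = 14.8 kHz.
113 kHz mod fs = 35.8 kHz.
35.8 kHz > fs/2 = 19.3 kHz, folds to fs − 35.8 kHz = 2.8 kHz.
23.4 kHz > fs/2 = 19.3 kHz, folds to fs − 23.4 kHz = 15.2 kHz.
Distinct values: {2.8 kHz, 14.8 kHz, 15.2 kHz}.

2.8 kHz, 14.8 kHz, 15.2 kHz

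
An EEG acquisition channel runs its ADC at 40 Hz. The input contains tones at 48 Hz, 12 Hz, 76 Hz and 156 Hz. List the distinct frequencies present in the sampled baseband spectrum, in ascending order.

4 Hz, 8 Hz, 12 Hz

fs/2 = 20 Hz.
48 Hz mod fs = 8 Hz.
8 Hz ≤ fs/2 = 20 Hz, appears at 8 Hz.
12 Hz ≤ fs/2 = 20 Hz, passes unchanged.
76 Hz mod fs = 36 Hz.
36 Hz > fs/2 = 20 Hz, folds to fs − 36 Hz = 4 Hz.
156 Hz mod fs = 36 Hz.
36 Hz > fs/2 = 20 Hz, folds to fs − 36 Hz = 4 Hz.
Distinct values: {4 Hz, 8 Hz, 12 Hz}.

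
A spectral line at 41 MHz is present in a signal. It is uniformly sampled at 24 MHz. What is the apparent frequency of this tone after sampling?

41 MHz mod fs = 17 MHz.
17 MHz > fs/2 = 12 MHz, folds to fs − 17 MHz = 7 MHz.

7 MHz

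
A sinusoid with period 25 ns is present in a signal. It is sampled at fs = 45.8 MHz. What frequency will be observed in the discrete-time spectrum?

5.8 MHz

T = 25 ns → f = 1/T = 40 MHz.
40 MHz > fs/2 = 22.9 MHz, folds to fs − 40 MHz = 5.8 MHz.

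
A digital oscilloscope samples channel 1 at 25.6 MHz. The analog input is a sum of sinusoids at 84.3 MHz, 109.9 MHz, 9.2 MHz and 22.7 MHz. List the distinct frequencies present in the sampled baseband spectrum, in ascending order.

fs/2 = 12.8 MHz.
84.3 MHz mod fs = 7.5 MHz.
7.5 MHz ≤ fs/2 = 12.8 MHz, appears at 7.5 MHz.
109.9 MHz mod fs = 7.5 MHz.
7.5 MHz ≤ fs/2 = 12.8 MHz, appears at 7.5 MHz.
9.2 MHz ≤ fs/2 = 12.8 MHz, passes unchanged.
22.7 MHz > fs/2 = 12.8 MHz, folds to fs − 22.7 MHz = 2.9 MHz.
Distinct values: {2.9 MHz, 7.5 MHz, 9.2 MHz}.

2.9 MHz, 7.5 MHz, 9.2 MHz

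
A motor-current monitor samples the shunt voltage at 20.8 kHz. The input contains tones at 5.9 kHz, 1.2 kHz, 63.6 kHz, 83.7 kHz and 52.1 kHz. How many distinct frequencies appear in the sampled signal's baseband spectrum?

fs/2 = 10.4 kHz.
5.9 kHz ≤ fs/2 = 10.4 kHz, passes unchanged.
1.2 kHz ≤ fs/2 = 10.4 kHz, passes unchanged.
63.6 kHz mod fs = 1.2 kHz.
1.2 kHz ≤ fs/2 = 10.4 kHz, appears at 1.2 kHz.
83.7 kHz mod fs = 0.5 kHz.
0.5 kHz ≤ fs/2 = 10.4 kHz, appears at 0.5 kHz.
52.1 kHz mod fs = 10.5 kHz.
10.5 kHz > fs/2 = 10.4 kHz, folds to fs − 10.5 kHz = 10.3 kHz.
Distinct values: {0.5 kHz, 1.2 kHz, 5.9 kHz, 10.3 kHz} → 4.

4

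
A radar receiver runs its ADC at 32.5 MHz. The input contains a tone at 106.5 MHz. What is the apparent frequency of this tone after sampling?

106.5 MHz mod fs = 9 MHz.
9 MHz ≤ fs/2 = 16.25 MHz, appears at 9 MHz.

9 MHz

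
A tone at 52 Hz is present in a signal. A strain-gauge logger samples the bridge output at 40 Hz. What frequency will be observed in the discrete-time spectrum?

52 Hz mod fs = 12 Hz.
12 Hz ≤ fs/2 = 20 Hz, appears at 12 Hz.

12 Hz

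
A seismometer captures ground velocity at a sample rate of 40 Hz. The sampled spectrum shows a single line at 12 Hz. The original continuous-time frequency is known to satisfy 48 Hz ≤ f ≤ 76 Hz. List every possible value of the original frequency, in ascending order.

52 Hz, 68 Hz

Frequencies that alias to 12 Hz are k·fs ± 12 Hz for integer k ≥ 0.
k=0: 12 Hz.
k=1: 28 Hz, 52 Hz.
k=2: 68 Hz, 92 Hz.
k=3: 108 Hz, 132 Hz.
Within [48 Hz, 76 Hz]: 52 Hz, 68 Hz.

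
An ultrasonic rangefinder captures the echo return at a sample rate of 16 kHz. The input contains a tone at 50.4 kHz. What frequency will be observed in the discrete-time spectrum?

50.4 kHz mod fs = 2.4 kHz.
2.4 kHz ≤ fs/2 = 8 kHz, appears at 2.4 kHz.

2.4 kHz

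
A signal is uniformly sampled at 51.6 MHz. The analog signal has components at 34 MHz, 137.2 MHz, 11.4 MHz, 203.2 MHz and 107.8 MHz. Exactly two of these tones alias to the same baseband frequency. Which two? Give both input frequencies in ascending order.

fs/2 = 25.8 MHz.
34 MHz > fs/2 = 25.8 MHz, folds to fs − 34 MHz = 17.6 MHz.
137.2 MHz mod fs = 34 MHz.
34 MHz > fs/2 = 25.8 MHz, folds to fs − 34 MHz = 17.6 MHz.
11.4 MHz ≤ fs/2 = 25.8 MHz, passes unchanged.
203.2 MHz mod fs = 48.4 MHz.
48.4 MHz > fs/2 = 25.8 MHz, folds to fs − 48.4 MHz = 3.2 MHz.
107.8 MHz mod fs = 4.6 MHz.
4.6 MHz ≤ fs/2 = 25.8 MHz, appears at 4.6 MHz.
34 MHz and 137.2 MHz both map to 17.6 MHz.

34 MHz, 137.2 MHz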